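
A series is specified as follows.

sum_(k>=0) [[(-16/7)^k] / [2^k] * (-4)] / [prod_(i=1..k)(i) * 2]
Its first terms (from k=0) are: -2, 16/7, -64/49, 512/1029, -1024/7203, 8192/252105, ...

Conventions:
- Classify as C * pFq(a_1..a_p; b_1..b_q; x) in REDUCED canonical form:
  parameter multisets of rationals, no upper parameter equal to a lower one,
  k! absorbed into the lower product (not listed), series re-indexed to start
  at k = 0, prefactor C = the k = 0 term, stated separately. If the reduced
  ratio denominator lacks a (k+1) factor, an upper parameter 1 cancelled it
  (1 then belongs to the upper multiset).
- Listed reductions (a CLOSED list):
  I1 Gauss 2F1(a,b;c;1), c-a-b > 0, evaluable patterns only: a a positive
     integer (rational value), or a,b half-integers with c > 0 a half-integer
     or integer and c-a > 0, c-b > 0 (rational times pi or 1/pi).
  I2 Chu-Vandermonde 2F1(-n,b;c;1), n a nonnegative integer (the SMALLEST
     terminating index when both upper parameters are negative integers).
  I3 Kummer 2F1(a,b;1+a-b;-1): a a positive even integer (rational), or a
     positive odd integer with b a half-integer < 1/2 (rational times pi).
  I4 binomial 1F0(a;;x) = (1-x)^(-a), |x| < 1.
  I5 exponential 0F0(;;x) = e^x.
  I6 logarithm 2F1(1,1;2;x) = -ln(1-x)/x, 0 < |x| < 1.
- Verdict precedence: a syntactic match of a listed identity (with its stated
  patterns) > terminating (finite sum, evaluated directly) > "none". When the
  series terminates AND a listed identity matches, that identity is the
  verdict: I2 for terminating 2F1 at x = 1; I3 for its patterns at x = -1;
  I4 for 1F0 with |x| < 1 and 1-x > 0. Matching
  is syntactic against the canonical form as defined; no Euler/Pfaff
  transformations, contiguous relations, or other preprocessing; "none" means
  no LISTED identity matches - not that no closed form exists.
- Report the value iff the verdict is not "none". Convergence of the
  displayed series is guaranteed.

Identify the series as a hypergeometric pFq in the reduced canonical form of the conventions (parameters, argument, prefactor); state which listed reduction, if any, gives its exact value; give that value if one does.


Reduced: x = -8/7, 0F0, upper = {-}, lower = {-}, C = -2. Verdict (x = -8/7): the I5 exponential reduction applies (the 0F0 exponential series at x = -8/7). Hence: (-2) * e^(-8/7).

The tell: x = (-8/7) and the product of the first k integers (C = -2, x = -8/7) is k!.
Ratio: r(k) = (-8/7) * 1 / [(k+1)] - poly over poly, x = (-8/7) from leading terms; C = -2 at k = 0.


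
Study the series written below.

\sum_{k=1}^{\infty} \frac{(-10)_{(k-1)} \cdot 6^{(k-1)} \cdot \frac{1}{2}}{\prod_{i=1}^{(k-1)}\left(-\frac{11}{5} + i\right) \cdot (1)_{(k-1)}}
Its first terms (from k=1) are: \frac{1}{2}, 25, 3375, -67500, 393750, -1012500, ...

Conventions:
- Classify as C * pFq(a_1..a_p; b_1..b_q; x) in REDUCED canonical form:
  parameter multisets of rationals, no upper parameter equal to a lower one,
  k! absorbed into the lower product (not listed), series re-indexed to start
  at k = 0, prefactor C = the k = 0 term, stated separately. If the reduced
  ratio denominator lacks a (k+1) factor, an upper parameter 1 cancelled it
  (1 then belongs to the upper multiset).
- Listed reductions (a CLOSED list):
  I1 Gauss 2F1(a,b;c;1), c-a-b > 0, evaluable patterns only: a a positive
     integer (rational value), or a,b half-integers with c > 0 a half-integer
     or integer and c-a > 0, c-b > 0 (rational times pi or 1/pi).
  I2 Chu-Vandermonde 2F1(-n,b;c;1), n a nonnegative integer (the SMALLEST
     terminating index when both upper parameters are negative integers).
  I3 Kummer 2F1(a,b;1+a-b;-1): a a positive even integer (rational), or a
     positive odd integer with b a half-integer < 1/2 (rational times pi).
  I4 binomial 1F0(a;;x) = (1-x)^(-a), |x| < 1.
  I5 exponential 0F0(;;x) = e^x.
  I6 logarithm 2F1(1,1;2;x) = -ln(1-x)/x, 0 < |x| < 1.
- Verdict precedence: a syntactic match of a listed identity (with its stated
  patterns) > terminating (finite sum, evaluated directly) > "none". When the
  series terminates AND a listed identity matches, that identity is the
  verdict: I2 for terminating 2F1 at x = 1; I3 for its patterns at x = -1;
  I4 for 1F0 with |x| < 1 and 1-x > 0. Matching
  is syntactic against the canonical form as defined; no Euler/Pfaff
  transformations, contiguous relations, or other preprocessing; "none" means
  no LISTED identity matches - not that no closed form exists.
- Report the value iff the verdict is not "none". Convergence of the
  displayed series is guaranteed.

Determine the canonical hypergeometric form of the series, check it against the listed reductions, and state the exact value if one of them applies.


Key observation: x = 6 and (1)_k (prefactor 1/2) is k! itself.
Consecutive-term ratio: r(k) = 6 * (k-10) / [(k-\frac{6}{5}) (k+1)] ; factor over Q: parameters, x = 6, and C = \frac{1}{2}.

At argument 6: a 1F1 with upper {-10}, lower {-\frac{6}{5}}, scaled by C = \frac{1}{2}. Verdict: terminating (-10 upstairs). 11 nonzero terms in all; added directly. Exact value: \frac{219300747}{1704794}.


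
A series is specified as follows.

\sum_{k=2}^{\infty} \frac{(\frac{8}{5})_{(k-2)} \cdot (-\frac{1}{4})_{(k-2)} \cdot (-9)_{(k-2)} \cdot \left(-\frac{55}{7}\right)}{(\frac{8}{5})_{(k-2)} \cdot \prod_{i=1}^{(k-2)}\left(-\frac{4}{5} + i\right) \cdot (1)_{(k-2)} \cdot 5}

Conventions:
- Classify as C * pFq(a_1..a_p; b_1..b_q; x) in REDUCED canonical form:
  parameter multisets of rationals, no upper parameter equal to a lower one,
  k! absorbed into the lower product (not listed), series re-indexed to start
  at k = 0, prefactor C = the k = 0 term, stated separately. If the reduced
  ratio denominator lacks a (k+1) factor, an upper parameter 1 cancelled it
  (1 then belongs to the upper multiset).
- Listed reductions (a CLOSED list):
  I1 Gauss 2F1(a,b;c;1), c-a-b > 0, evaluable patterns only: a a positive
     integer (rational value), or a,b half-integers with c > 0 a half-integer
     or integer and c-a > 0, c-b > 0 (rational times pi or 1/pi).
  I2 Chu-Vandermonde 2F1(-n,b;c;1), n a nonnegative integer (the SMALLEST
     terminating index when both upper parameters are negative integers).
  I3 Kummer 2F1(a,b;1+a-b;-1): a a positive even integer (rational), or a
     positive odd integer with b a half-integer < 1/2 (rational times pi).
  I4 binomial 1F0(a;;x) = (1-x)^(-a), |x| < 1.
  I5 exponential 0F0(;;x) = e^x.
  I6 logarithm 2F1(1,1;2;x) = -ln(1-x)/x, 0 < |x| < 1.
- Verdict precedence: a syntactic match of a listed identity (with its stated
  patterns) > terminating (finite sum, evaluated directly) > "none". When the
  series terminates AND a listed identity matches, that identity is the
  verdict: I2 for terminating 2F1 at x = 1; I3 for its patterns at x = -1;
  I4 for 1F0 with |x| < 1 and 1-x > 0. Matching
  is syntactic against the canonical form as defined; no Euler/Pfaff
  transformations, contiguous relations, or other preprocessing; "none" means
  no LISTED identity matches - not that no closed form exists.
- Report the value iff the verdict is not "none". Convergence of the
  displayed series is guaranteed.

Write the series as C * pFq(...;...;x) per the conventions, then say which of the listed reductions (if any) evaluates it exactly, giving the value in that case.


Classification (C = -\frac{11}{7}): 2F1 with upper {-9, -\frac{1}{4}}, lower {\frac{1}{5}}, argument x = 1. Verdict (x = 1): Chu-Vandermonde (I2) applies (terminating 2F1 at x = 1 with n = 9, b = -1/4, c = \frac{1}{5}). Value: -\frac{538939995997}{85295366144}.

Key step: from the first term -\frac{11}{7}: (1)_k (C = -11/7, x = 1) is k! itself.
Term ratio: r(k) = 1 * (k-9) (k-\frac{1}{4}) / [(k+\frac{1}{5}) (k+1)] - rational; roots negated = parameters, x = 1, C = -\frac{11}{7}.


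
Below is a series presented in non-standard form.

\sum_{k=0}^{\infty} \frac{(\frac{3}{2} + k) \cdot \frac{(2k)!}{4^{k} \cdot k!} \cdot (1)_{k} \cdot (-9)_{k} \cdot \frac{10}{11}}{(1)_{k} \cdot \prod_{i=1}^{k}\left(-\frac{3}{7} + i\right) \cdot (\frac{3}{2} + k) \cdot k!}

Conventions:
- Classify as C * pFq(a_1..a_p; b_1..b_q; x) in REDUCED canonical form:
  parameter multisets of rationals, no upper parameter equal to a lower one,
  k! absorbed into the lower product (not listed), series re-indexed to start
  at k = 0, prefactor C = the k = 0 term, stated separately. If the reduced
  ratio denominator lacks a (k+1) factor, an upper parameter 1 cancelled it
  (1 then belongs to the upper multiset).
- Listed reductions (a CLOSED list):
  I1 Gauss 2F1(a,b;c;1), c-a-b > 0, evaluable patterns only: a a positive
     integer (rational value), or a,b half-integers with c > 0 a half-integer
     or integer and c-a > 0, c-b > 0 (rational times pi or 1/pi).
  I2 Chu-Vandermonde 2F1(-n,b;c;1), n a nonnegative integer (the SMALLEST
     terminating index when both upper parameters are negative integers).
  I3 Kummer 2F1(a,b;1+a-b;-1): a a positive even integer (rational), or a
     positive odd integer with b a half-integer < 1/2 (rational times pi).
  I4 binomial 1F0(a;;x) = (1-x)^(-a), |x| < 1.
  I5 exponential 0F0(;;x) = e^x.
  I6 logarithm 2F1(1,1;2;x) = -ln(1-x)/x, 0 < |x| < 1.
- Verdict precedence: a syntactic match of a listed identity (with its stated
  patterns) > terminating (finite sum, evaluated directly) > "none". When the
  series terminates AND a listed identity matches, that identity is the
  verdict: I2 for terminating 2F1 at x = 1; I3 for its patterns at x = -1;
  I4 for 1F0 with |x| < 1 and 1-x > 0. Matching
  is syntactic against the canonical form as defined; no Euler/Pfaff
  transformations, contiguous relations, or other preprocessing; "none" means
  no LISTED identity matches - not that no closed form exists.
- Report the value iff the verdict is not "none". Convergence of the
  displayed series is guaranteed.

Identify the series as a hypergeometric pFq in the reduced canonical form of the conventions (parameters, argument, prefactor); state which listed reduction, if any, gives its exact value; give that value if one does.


Structural cue: t_0 being \frac{10}{11}, the (2k)!/(4^k k!) block (prefactor 10/11) is the Pochhammer (1/2)_k.
Consecutive-term ratio: r(k) = 1 * (k-9) (k+\frac{1}{2}) / [(k+\frac{4}{7}) (k+1)] - rational in k, leading ratio 1; with t_0 = \frac{10}{11}, classification follows.

Classification (C = \frac{10}{11}): 2F1 with upper {-9, \frac{1}{2}}, lower {\frac{4}{7}}, argument x = 1. Verdict: this is Vandermonde's identity (I2) (terminating 2F1 at x = 1 with n = 9, b = 1/2, c = \frac{4}{7}). Value: \frac{3231511963}{91392311296}.


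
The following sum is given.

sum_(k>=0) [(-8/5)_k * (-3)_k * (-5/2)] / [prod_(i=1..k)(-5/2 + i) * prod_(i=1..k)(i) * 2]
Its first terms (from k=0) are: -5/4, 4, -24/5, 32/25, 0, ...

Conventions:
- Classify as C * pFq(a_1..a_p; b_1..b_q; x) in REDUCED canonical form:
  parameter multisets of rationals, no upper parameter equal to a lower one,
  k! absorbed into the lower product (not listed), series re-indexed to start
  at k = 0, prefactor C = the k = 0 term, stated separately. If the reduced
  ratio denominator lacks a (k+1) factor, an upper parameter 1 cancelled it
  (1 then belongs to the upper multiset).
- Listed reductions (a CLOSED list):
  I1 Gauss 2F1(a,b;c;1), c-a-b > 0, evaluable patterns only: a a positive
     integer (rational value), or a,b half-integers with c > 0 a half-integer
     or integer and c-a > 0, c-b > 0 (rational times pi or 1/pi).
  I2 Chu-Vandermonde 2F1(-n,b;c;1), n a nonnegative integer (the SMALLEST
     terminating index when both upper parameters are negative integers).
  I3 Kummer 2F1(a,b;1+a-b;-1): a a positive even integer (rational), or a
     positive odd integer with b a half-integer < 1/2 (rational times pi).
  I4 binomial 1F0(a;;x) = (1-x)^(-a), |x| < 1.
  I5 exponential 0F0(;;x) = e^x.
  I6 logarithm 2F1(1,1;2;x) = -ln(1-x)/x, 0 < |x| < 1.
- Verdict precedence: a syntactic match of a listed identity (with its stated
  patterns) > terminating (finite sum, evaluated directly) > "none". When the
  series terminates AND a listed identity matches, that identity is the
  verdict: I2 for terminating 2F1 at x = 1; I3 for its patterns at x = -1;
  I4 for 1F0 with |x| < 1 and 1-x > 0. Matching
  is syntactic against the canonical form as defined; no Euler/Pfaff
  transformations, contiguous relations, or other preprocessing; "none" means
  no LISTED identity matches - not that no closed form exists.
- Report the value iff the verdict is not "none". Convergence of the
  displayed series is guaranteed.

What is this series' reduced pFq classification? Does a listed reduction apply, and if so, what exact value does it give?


First insight: with t_0 = -5/4, the product of the first k integers (prefactor -5/4) is k!.
Adjacent-term ratio: r(k) = 1 * (k-3) (k-8/5) / [(k-3/2) (k+1)] - rational in k, leading ratio 1; with t_0 = -5/4, classification follows.

Reduced: x = 1, 2F1, upper = {-3, -8/5}, lower = {-3/2}, C = -5/4. Verdict: Chu-Vandermonde (I2) fires (terminating 2F1 at x = 1 with n = 3, b = -8/5, c = -3/2). Sum: -77/100.


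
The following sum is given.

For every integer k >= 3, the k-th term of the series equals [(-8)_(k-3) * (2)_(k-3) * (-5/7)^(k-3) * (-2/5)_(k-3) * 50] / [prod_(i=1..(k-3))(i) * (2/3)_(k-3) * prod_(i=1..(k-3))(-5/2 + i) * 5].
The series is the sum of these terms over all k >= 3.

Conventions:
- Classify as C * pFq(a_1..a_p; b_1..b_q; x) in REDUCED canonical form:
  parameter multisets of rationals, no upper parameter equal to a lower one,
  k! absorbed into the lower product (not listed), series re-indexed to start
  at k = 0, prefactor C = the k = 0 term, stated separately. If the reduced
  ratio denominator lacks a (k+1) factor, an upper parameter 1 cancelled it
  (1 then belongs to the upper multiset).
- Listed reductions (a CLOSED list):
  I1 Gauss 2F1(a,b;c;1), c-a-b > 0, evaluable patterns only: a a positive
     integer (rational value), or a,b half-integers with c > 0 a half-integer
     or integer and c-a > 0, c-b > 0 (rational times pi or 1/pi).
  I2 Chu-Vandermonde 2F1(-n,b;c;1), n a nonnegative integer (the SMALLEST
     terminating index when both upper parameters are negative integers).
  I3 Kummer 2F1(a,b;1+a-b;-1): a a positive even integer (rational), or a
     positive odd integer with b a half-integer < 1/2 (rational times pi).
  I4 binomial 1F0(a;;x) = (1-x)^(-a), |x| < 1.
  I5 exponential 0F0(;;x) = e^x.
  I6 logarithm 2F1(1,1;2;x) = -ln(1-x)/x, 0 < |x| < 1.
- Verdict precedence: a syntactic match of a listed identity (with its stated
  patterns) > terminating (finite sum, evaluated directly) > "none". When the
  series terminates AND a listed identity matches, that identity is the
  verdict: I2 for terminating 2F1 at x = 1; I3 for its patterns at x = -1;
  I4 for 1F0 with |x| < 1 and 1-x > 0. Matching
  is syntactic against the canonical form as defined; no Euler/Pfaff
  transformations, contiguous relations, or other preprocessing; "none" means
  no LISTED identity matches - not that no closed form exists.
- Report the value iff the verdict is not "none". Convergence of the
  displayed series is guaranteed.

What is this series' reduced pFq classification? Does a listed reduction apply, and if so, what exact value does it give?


x = -5/7 here; the reduced form reads 3F2, upper {-8, -2/5, 2}, lower {-3/2, 2/3}, C = 10. Verdict: terminating. (-8)_k vanishes past k = 8, leaving a 9-term sum, computed directly. Value: -13129014973362/1078017787.

The tell: t_0 = 10 here, and the constant factors (prefactor 10) combine into one prefactor.
Ratio: r(k) = (-5/7) * (k-8) (k-2/5) (k+2) / [(k-3/2) (k+2/3) (k+1)] - rational in k. x = (-5/7); t_0 = 10; negate the roots.


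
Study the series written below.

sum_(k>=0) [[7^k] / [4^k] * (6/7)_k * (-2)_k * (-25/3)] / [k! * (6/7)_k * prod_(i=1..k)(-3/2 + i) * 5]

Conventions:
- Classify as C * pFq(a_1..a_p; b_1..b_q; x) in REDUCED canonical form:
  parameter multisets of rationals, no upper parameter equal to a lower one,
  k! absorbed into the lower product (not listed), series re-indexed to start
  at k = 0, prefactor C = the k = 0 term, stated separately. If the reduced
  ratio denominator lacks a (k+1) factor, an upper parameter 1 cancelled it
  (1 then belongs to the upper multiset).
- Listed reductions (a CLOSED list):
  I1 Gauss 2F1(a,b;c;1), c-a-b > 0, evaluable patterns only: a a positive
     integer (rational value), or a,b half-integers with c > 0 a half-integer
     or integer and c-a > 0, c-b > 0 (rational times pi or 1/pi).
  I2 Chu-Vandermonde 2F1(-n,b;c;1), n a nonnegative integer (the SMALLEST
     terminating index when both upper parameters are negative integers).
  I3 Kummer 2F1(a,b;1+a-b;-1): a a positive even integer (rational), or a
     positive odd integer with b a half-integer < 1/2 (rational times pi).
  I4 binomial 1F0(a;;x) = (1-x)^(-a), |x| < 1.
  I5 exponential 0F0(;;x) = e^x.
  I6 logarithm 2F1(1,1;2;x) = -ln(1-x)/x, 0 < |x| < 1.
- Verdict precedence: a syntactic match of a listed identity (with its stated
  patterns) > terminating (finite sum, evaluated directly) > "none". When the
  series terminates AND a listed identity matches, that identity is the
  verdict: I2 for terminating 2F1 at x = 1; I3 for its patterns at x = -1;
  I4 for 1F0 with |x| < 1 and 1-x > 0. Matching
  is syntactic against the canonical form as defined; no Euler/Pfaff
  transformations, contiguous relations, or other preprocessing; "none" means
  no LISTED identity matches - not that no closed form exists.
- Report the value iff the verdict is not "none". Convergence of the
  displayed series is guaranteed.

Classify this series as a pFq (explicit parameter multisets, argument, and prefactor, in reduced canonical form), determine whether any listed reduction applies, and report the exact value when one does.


At argument 7/4: a 1F1 with upper {-2}, lower {-1/2}, scaled by C = -5/3. Verdict: terminating - no listed pattern fits, but -2 in the upper list cuts the series at k = 2; direct evaluation. Hence: 85/12.

Structural cue: t_0 being -5/3, the constant factors (C = -5/3) combine into one prefactor.
Term ratio: r(k) = (7/4) * (k-2) / [(k-1/2) (k+1)] ; factor over Q: parameters, x = (7/4), and C = -5/3.


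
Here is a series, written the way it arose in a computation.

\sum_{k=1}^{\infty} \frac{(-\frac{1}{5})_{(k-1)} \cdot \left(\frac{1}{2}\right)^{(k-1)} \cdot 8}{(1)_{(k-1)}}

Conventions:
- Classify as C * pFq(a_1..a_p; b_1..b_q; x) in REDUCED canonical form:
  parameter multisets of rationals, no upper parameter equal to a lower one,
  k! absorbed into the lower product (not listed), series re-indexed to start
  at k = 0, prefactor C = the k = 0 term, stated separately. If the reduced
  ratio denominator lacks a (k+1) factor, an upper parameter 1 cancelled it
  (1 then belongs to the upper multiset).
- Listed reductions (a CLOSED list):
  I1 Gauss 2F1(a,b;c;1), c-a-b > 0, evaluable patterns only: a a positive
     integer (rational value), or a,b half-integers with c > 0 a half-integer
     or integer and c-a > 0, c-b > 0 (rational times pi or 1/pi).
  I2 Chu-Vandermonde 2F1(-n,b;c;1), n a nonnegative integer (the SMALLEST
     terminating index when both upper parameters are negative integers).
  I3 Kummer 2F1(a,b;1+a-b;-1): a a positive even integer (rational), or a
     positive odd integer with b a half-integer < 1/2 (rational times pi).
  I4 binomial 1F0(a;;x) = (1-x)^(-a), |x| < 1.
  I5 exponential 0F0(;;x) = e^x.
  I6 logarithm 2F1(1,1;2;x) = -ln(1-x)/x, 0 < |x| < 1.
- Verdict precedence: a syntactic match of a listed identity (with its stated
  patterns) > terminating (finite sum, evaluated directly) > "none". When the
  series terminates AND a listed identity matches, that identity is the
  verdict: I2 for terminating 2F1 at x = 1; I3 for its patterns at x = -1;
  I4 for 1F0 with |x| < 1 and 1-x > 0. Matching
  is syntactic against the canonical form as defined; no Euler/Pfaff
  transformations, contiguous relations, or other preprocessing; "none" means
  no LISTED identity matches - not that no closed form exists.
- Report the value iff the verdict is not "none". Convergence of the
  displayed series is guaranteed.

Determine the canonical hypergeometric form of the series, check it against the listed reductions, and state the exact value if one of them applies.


The tell: with t_0 = 8, (1)_k (C = 8, x = 1/2) is k! itself.
Adjacent-term ratio: r(k) = \frac{1}{2} * (k-\frac{1}{5}) / [(k+1)] - poly over poly, x = \frac{1}{2} from leading terms; C = 8 at k = 0.

Canonical form: C = 8 times 1F0 with upper {-\frac{1}{5}}, lower {-}, x = \frac{1}{2}. Verdict (x = \frac{1}{2}): binomial (I4) applies (the 1F0 binomial series: exponent 1/5, x = \frac{1}{2}). Value: 8 \cdot \left(\frac{1}{2}\right)^{\frac{1}{5}}.


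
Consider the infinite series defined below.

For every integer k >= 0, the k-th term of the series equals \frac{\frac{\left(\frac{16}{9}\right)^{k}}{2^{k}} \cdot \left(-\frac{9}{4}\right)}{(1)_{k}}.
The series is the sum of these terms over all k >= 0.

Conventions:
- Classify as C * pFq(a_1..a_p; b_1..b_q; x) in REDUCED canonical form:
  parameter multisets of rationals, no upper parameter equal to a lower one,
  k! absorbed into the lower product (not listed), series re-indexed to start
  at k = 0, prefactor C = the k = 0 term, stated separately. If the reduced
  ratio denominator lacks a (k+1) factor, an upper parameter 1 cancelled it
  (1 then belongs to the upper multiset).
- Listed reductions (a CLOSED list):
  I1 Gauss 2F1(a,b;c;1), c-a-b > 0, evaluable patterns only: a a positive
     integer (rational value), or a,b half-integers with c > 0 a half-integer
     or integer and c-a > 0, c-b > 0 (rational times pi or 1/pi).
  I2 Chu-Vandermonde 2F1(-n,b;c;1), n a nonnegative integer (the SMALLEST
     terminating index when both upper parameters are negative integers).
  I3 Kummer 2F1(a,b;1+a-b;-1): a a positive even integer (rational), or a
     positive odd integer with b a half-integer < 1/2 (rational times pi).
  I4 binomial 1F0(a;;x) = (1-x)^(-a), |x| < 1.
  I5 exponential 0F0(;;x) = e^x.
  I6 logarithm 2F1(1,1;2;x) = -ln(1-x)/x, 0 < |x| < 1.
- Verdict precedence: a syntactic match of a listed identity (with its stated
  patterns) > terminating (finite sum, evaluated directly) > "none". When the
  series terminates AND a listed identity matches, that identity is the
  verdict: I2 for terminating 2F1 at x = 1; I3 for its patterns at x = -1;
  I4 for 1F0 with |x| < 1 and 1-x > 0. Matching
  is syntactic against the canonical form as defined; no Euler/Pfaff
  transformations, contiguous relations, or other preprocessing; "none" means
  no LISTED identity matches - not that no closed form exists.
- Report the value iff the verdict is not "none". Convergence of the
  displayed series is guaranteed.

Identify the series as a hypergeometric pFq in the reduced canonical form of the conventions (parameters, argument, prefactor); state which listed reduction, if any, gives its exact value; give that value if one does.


At argument \frac{8}{9}: a 0F0 with upper {-}, lower {-}, scaled by C = -\frac{9}{4}. Verdict (x = \frac{8}{9}): the exponential series (I5) applies (the 0F0 exponential series at x = \frac{8}{9}). Exact value: \left(-\frac{9}{4}\right) \cdot e^{\frac{8}{9}}.

First insight: from the first term -\frac{9}{4}: (1)_k (C = -9/4) is k! itself.
Step ratio: r(k) = \frac{8}{9} * 1 / [(k+1)] - rational; roots negated = parameters, x = \frac{8}{9}, C = -\frac{9}{4}.


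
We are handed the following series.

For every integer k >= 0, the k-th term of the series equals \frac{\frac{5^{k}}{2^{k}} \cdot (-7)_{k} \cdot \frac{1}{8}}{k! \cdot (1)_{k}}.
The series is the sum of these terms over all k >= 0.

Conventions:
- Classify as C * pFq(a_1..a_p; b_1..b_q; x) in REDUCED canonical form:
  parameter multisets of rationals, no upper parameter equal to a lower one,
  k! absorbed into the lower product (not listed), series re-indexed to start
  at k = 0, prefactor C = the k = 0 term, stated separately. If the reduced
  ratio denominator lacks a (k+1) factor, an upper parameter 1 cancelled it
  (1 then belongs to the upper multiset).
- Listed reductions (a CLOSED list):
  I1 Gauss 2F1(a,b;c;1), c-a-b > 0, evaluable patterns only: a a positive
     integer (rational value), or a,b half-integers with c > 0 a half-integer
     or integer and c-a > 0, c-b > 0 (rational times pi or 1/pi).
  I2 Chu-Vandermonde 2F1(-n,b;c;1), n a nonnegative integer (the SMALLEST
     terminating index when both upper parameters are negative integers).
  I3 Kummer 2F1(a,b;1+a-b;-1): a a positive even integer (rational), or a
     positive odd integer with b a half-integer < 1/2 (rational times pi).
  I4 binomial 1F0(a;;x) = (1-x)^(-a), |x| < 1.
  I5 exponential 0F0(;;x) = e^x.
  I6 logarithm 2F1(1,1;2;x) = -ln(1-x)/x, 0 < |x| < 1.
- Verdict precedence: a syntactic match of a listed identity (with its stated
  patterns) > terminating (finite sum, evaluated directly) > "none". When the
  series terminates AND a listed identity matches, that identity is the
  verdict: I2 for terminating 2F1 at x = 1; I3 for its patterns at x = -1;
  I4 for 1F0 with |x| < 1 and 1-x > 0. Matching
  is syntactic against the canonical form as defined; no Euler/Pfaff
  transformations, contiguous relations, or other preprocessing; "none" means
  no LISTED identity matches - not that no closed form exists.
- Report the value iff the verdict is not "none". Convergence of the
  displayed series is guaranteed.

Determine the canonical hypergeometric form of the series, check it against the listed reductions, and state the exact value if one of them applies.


With C = \frac{1}{8}: the canonical form is 1F1(-7; 1; \frac{5}{2}). Verdict: terminating at k = 7: the factor (-7)_k kills every later term; summing the 8 survivors is exact. Exact value: \frac{4643}{344064}.

Structural cue: x = \frac{5}{2} and the two geometric factors (C = 1/8, x = 5/2) combine into one argument.
Adjacent-term ratio: r(k) = \frac{5}{2} * (k-7) / [(k+1) (k+1)] - rational in k, leading ratio \frac{5}{2}; with t_0 = \frac{1}{8}, classification follows.


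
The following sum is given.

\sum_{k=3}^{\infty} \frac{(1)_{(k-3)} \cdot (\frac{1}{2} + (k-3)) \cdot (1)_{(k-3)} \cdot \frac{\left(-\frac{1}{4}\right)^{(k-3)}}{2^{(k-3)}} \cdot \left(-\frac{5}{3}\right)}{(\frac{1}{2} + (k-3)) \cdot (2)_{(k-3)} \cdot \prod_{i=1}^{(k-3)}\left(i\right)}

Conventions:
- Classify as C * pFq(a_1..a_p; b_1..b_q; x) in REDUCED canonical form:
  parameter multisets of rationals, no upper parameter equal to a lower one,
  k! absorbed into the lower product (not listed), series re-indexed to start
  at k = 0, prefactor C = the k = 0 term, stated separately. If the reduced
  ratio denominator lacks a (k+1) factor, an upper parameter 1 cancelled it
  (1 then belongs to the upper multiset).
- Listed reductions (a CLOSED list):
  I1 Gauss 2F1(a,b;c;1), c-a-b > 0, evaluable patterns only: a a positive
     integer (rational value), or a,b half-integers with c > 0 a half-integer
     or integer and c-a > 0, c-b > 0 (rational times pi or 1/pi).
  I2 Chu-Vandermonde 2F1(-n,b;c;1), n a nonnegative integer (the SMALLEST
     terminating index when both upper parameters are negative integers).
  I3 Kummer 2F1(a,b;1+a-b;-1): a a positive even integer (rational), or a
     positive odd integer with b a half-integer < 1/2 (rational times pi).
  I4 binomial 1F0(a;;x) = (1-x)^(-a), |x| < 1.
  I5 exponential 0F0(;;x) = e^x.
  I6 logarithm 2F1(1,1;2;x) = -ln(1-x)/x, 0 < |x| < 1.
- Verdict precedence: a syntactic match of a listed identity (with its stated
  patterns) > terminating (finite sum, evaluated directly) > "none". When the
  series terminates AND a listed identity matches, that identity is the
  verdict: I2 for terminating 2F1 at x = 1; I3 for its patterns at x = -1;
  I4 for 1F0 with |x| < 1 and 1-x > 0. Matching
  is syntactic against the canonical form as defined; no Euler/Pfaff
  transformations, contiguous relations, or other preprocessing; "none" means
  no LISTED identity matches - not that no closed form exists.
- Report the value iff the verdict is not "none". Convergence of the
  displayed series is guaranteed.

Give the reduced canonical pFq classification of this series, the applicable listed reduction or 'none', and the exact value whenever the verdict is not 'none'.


Reduced: x = -\frac{1}{8}, 2F1, upper = {1, 1}, lower = {2}, C = -\frac{5}{3}. Verdict (x = -\frac{1}{8}): the logarithmic series (I6) applies (the logarithm: parameters (1,1;2), x = -\frac{1}{8}). Value: \left(-\frac{40}{3}\right) \cdot \ln\left(\frac{9}{8}\right).

First insight: from the first term -\frac{5}{3}: the product of the first k integers (C = -5/3, x = -1/8) is k!.
Adjacent-term ratio: r(k) = -\frac{1}{8} * (k+1) (k+1) / [(k+2) (k+1)] - poly over poly, x = -\frac{1}{8} from leading terms; C = -\frac{5}{3} at k = 0.


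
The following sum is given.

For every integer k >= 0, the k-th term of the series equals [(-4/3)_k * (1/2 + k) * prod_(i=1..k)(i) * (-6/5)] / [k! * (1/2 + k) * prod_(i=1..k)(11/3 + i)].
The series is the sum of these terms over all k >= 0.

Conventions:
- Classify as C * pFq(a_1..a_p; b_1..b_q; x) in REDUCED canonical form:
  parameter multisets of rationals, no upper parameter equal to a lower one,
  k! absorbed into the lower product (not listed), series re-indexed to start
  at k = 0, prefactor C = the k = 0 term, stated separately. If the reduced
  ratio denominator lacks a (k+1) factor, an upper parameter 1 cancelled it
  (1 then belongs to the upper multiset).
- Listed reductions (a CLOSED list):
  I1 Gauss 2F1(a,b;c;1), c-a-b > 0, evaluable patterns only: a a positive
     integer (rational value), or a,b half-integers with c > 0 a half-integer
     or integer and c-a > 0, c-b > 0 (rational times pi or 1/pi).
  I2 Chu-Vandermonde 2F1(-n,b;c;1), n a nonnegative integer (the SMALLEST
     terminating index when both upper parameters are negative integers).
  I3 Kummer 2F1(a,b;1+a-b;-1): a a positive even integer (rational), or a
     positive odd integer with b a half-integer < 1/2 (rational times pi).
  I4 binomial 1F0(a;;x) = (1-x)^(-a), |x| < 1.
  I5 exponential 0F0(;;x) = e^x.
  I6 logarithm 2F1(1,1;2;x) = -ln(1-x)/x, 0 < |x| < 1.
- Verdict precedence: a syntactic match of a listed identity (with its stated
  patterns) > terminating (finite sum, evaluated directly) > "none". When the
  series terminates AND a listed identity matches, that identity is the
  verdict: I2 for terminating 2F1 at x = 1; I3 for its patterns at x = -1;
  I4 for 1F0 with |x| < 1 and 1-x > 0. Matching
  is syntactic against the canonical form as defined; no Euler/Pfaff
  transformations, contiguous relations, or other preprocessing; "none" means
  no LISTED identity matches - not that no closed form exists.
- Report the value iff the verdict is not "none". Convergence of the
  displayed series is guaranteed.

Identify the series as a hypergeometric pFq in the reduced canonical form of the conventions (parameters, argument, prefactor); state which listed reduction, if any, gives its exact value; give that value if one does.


Reduced: x = 1, 2F1, upper = {-4/3, 1}, lower = {14/3}, C = -6/5. Verdict: Gauss (I1, integer-parameter pattern) applies (x = 1: the Gamma ratio telescopes since c-a-b = 5 > 0 and a = 1 in Z>0). Sum: -22/25.

Key step: t_0 = -6/5 here, and the lower running product (prefactor -6/5) is a rising factorial.
Adjacent-term ratio: r(k) = 1 * (k-4/3) (k+1) / [(k+14/3) (k+1)] - rational in k, leading ratio 1; with t_0 = -6/5, classification follows.


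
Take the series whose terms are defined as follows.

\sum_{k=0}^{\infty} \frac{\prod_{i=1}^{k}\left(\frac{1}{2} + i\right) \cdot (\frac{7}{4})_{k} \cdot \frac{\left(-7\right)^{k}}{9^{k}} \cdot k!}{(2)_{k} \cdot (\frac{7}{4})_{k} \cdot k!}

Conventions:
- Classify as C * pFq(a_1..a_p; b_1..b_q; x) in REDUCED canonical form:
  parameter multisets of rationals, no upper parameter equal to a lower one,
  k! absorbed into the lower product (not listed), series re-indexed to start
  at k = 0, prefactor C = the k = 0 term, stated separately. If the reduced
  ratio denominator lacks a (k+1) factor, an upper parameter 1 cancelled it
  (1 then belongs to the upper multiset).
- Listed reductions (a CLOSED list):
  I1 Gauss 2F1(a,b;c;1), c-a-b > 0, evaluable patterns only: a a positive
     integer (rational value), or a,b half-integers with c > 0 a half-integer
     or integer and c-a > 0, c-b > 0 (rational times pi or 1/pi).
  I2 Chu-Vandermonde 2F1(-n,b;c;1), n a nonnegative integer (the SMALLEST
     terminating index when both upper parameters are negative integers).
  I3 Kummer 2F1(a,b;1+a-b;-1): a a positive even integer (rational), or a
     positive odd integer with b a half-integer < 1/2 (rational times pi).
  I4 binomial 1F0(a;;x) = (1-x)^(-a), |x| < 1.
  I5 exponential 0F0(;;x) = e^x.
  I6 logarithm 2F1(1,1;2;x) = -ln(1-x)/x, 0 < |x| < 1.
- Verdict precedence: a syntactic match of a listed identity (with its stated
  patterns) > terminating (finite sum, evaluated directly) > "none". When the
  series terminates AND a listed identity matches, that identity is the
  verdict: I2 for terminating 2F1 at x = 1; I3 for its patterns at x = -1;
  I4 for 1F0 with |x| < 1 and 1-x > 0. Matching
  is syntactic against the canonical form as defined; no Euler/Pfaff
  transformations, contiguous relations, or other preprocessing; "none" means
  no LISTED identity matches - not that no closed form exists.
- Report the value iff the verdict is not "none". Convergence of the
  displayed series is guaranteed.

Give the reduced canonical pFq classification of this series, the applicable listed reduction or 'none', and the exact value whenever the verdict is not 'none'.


Prefactor 1, argument -\frac{7}{9}: 2F1 with upper {1, \frac{3}{2}} over lower {2}. Verdict: none. Every listed pattern misses the 2F1 form at -\frac{7}{9}, upper {1, \frac{3}{2}}.

Key observation: from the first term 1: the factorial ratio (C = 1, x = -7/9) (k+a-1)!/(a-1)! is a rising factorial (a)_k.
Term ratio: r(k) = -\frac{7}{9} * (k+1) (k+\frac{3}{2}) / [(k+2) (k+1)] - poly over poly, x = -\frac{7}{9} from leading terms; C = 1 at k = 0.


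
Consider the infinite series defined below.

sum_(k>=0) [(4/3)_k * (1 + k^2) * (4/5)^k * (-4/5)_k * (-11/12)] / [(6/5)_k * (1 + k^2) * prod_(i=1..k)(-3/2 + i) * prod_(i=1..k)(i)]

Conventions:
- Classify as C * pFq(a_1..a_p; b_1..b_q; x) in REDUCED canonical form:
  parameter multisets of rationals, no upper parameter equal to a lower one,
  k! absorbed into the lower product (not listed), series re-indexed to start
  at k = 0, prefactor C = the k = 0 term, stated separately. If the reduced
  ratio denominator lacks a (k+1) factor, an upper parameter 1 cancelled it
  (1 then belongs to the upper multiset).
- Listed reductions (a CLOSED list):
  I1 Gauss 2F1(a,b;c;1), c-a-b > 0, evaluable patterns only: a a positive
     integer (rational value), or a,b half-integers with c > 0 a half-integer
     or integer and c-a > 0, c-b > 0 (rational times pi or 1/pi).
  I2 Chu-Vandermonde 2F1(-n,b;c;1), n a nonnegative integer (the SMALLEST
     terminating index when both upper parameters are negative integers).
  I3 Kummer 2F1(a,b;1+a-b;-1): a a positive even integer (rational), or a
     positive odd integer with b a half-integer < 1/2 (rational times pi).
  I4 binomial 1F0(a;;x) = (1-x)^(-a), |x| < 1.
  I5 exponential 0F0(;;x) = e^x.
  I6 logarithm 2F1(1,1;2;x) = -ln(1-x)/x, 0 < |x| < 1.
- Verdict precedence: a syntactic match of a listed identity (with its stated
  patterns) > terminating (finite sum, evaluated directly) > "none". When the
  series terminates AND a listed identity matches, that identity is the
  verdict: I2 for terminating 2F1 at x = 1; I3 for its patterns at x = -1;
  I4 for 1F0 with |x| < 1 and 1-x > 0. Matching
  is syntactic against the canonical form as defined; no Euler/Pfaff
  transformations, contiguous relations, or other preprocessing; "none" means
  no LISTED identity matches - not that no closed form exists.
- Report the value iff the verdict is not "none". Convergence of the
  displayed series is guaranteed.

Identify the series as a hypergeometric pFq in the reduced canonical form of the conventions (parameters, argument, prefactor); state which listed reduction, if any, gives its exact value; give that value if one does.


The series (x = 4/5) is 2F2: upper {-4/5, 4/3}, lower {-1/2, 6/5}, prefactor -11/12. Verdict: none - this 2F2 at x = 4/5 matches no listed pattern, and upper {-4/5, 4/3} holds no stopper.

First insight: t_0 = -11/12 here, and the product of the first k integers (C = -11/12, x = 4/5) is k!.
Ratio: r(k) = (4/5) * (k-4/5) (k+4/3) / [(k-1/2) (k+6/5) (k+1)] - poly over poly, x = (4/5) from leading terms; C = -11/12 at k = 0.


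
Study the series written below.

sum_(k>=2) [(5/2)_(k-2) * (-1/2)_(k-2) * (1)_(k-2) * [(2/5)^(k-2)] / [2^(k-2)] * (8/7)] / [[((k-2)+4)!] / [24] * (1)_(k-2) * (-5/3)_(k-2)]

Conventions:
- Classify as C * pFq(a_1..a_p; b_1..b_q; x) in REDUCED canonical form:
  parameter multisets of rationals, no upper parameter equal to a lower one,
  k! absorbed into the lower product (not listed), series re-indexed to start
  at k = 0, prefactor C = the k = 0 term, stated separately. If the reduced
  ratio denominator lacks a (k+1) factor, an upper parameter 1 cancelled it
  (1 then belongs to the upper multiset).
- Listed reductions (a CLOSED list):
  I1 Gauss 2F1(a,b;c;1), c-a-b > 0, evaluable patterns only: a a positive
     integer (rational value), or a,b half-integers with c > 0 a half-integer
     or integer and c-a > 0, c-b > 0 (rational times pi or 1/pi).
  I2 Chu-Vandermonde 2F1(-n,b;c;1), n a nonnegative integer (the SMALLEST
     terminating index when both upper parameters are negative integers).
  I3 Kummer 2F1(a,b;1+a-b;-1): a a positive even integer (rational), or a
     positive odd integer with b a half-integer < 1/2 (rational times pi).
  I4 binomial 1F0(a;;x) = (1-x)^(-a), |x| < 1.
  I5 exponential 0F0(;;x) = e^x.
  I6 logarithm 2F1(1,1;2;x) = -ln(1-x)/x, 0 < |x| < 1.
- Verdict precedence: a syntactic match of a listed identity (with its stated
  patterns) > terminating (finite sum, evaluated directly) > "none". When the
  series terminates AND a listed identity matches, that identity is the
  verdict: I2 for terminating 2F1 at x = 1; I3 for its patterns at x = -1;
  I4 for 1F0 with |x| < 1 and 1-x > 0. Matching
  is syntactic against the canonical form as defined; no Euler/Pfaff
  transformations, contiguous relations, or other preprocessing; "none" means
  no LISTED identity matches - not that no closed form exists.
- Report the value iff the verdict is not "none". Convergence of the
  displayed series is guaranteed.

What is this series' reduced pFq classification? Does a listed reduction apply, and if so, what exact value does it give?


Prefactor 8/7, argument 1/5: 3F2 with upper {-1/2, 1, 5/2} over lower {-5/3, 5}. Verdict: none - this 3F2 at x = 1/5 matches no listed pattern, and upper {-1/2, 1, 5/2} holds no stopper.

Key step: t_0 = 8/7 here, and (1)_k (C = 8/7, x = 1/5) is k! itself.
Term ratio: r(k) = (1/5) * (k-1/2) (k+1) (k+5/2) / [(k-5/3) (k+5) (k+1)] - rational in k, leading ratio (1/5); with t_0 = 8/7, classification follows.


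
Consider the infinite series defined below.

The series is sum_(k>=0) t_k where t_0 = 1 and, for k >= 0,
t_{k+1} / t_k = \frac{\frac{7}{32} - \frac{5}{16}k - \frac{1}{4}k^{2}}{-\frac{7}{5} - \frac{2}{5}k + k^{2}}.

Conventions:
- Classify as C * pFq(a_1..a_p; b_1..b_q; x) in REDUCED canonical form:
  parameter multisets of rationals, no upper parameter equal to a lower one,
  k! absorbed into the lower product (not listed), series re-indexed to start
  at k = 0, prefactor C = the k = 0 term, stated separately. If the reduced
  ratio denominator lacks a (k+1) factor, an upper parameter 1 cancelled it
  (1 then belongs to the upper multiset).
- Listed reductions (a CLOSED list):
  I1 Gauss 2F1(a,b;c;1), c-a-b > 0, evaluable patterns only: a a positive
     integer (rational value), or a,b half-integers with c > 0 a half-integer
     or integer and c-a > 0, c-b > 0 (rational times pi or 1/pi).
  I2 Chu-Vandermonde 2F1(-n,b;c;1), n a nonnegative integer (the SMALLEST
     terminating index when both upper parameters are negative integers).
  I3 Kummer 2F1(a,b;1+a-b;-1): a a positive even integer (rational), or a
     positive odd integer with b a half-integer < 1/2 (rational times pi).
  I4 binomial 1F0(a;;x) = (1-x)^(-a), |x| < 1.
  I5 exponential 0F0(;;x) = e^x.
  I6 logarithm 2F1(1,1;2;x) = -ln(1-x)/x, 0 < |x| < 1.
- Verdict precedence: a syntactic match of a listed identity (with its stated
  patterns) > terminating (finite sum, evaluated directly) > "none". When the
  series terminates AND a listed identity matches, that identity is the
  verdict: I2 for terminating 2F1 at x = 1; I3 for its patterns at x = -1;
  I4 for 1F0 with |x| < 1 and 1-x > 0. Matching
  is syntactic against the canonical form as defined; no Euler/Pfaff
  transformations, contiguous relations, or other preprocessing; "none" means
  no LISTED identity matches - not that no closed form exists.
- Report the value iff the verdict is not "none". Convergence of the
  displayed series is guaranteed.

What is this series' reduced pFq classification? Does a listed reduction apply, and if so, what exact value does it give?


The series (x = -\frac{1}{4}) is 2F1: upper {-\frac{1}{2}, \frac{7}{4}}, lower {-\frac{7}{5}}, prefactor 1. Verdict: none. Every listed pattern misses the 2F1 form at -\frac{1}{4}, upper {-\frac{1}{2}, \frac{7}{4}}.

Structural cue: with t_0 = 1, factor the ratio over Q (C = 1, x = -1/4): negated roots = parameters.
Term ratio: r(k) = -\frac{1}{4} * (k-\frac{1}{2}) (k+\frac{7}{4}) / [(k-\frac{7}{5}) (k+1)] ; factor over Q: parameters, x = -\frac{1}{4}, and C = 1.
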